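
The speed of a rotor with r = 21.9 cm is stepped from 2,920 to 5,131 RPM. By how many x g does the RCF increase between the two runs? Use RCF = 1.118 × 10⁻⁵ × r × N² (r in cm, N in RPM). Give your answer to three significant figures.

≈ 4360 x g

RCF₁ = 1.118 × 10⁻⁵ × 21.9 × (2920)² = 1.118 × 10⁻⁵ × 21.9 × 8,526,400 ≈ 2,087.6 × g
RCF₂ = 1.118 × 10⁻⁵ × 21.9 × (5131)² = 1.118 × 10⁻⁵ × 21.9 × 26,327,161 ≈ 6,446 × g
Increase = 6,446 − 2,087.6 = 4,358.4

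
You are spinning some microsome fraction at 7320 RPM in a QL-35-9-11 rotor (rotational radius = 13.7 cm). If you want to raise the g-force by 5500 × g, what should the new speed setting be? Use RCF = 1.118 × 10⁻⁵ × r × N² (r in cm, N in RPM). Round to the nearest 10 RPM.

N₂ ≈ 9460 RPM

Current RCF = 1.118 × 10⁻⁵ × 13.7 × (7320)² = 1.118 × 10⁻⁵ × 13.7 × 53,582,400 ≈ 8,207 × g
Target RCF = 8,207 + 5,500 = 13,707 × g
N² = 13,707 / (15.3166 × 10⁻⁵) = 89,491,140
N ≈ √89,491,140 ≈ 9,460.0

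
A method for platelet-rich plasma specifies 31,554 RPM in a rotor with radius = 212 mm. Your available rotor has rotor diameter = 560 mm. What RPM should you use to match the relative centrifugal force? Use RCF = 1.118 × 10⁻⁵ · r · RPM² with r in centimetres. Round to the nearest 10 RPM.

≈ 27460 RPM

Original rotor: r = 212 mm = 21.2 cm
RCF_original = 1.118 × 10⁻⁵ × 21.2 × (31554)² = 1.118 × 10⁻⁵ × 21.2 × 995,654,916 ≈ 235,986.1 × g
Your rotor: r = 560 mm / 2 = 280 mm = 28 cm
235,986.1 = 1.118 × 10⁻⁵ × 28 × N²
N² = 235,986.1 / (31.304 × 10⁻⁵) = 753,852,862
N ≈ √753,852,862 ≈ 27,456.4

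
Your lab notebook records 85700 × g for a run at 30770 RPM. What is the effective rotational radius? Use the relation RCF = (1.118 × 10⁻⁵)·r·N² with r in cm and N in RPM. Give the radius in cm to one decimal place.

RCF = 1.118 × 10⁻⁵ × r × N²
85700 = 1.118 × 10⁻⁵ × r × (30770)²
r = 85700 / (1.118 × 10⁻⁵ × 946,792,900) = 85700 / 10585.14 ≈ 8.096 cm

≈ 8.1 cm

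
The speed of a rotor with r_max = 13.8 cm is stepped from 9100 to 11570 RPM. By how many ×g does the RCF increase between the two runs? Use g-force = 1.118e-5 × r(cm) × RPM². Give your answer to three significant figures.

7880 ×g

RCF₁ = 1.118 × 10⁻⁵ × 13.8 × (9100)² = 1.118 × 10⁻⁵ × 13.8 × 82,810,000 ≈ 12,776.3 × g
RCF₂ = 1.118 × 10⁻⁵ × 13.8 × (11570)² = 1.118 × 10⁻⁵ × 13.8 × 133,864,900 ≈ 20,653.2 × g
Increase = 20,653.2 − 12,776.3 = 7,876.9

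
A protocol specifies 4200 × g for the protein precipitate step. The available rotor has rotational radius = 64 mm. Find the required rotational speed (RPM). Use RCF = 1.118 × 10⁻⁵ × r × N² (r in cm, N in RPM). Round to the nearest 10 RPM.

≈ 7660 RPM

r = 64 mm = 6.4 cm
RCF = 1.118 × 10⁻⁵ × r × N²
4,200 = 1.118 × 10⁻⁵ × 6.4 × N²
N² = 4,200 / (7.1552 × 10⁻⁵) = 58,698,569
N ≈ √58,698,569 ≈ 7,661.5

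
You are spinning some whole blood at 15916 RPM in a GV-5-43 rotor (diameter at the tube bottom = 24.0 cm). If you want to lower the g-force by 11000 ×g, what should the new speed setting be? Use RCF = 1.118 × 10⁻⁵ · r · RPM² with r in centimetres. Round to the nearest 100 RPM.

N₂ ≈ 13100 RPM

r = 24.0 / 2 = 12 cm
Current RCF = 1.118 × 10⁻⁵ × 12 × (15916)² = 1.118 × 10⁻⁵ × 12 × 253,319,056 ≈ 33,985.3 × g
Target RCF = 33,985.3 − 11,000 = 22,985.3 × g
N² = 22,985.3 / (13.416 × 10⁻⁵) = 171,327,519
N ≈ √171,327,519 ≈ 13,089.2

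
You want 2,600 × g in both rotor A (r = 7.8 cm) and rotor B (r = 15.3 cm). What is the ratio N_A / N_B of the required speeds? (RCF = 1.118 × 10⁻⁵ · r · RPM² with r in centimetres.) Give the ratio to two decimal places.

At fixed RCF, N ∝ 1/√r, so N_A/N_B = √(r_B/r_A) = √(15.3/7.8) = √1.961538 = 1.4005.

1.40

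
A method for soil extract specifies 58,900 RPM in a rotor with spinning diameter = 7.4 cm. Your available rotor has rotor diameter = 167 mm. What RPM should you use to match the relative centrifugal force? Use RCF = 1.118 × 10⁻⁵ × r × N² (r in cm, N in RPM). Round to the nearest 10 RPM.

Original rotor: r = 7.4 / 2 = 3.7 cm
RCF_original = 1.118 × 10⁻⁵ × 3.7 × (58900)² = 1.118 × 10⁻⁵ × 3.7 × 3,469,210,000 ≈ 143,507.3 × g
Your rotor: r = 167 mm / 2 = 83.5 mm = 8.35 cm
143,507.3 = 1.118 × 10⁻⁵ × 8.35 × N²
N² = 143,507.3 / (9.3353 × 10⁻⁵) = 1,537,254,293
N ≈ √1,537,254,293 ≈ 39,207.8

39210 RPM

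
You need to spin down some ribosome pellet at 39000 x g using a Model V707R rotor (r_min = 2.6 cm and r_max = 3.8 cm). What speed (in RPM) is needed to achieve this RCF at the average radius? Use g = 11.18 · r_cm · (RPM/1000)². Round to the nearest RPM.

33017 RPM

r_avg = (2.6 + 3.8) / 2 = 3.2 cm
39,000 = 11.18 × 3.2 × (N/1000)²
(N/1000)² = 39,000 / 35.776 = 1090.116
N = 1000 × √1090.116 ≈ 33,016.9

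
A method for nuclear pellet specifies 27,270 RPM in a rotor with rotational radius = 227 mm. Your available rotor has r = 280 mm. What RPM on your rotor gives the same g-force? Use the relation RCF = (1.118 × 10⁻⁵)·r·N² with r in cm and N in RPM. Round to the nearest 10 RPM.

≈ 24550 RPM

Original rotor: r = 227 mm = 22.7 cm
RCF_original = 1.118 × 10⁻⁵ × 22.7 × (27270)² = 1.118 × 10⁻⁵ × 22.7 × 743,652,900 ≈ 188,728.7 × g
Your rotor: r = 280 mm = 28.0 cm
188,728.7 = 1.118 × 10⁻⁵ × 28 × N²
N² = 188,728.7 / (31.304 × 10⁻⁵) = 602,890,046
N ≈ √602,890,046 ≈ 24,553.8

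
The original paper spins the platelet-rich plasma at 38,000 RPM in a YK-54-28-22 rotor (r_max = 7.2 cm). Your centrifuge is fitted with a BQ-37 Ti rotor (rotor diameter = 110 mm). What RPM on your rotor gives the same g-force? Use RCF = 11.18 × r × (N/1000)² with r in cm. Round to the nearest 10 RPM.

RCF = 11.18 × r × (N/1000)²
RCF_original = 11.18 × 7.2 × (38)² = 11.18 × 7.2 × 1,444 ≈ 116,236.2 × g
Your rotor: r = 110 mm / 2 = 55 mm = 5.5 cm
116,236.2 = 11.18 × 5.5 × (N/1000)²
(N/1000)² = 116,236.2 / 61.49 = 1890.327
N = 1000 × √1890.327 ≈ 43,477.9

≈ 43480 RPM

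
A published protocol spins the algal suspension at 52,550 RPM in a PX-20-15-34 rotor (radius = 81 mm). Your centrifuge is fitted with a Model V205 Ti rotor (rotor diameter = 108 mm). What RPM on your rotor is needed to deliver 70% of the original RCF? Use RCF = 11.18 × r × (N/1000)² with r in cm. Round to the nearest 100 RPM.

Original rotor: r = 81 mm = 8.1 cm
RCF = 11.18 × r × (N/1000)²
RCF_original = 11.18 × 8.1 × (52.55)² = 11.18 × 8.1 × 2,761.5025 ≈ 250,076.1 × g
Target RCF = 0.7 × 250,076.1 ≈ 175,053.3 × g
Your rotor: r = 108 mm / 2 = 54 mm = 5.4 cm
175,053.3 = 11.18 × 5.4 × (N/1000)²
(N/1000)² = 175,053.3 / 60.372 = 2899.578
N = 1000 × √2899.578 ≈ 53,847.7

≈ 53800 RPM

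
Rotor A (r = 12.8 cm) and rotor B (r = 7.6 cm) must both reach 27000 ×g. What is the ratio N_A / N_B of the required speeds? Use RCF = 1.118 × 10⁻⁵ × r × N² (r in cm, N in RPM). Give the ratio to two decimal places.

At fixed RCF, N ∝ 1/√r, so N_A/N_B = √(r_B/r_A) = √(7.6/12.8) = √0.593750 = 0.7706.

0.77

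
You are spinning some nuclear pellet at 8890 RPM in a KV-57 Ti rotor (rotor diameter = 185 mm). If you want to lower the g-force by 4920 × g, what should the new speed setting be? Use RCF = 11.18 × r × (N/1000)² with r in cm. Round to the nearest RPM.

≈ 5609 RPM

r = 185 mm / 2 = 92.5 mm = 9.25 cm
Current RCF = 11.18 × 9.25 × (8.89)² = 11.18 × 9.25 × 79.0321 ≈ 8,173.1 × g
Target RCF = 8,173.1 − 4,920 = 3,253.1 × g
(N/1000)² = 3,253.1 / 103.415 = 31.45675
N = 1000 × √31.45675 ≈ 5,608.6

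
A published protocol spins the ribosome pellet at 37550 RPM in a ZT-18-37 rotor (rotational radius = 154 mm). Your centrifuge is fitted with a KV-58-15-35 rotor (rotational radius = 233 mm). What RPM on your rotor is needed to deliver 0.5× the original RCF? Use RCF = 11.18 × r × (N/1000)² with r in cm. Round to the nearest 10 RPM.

Original rotor: r = 154 mm = 15.4 cm
RCF_original = 11.18 × 15.4 × (37.55)² = 11.18 × 15.4 × 1,410.0025 ≈ 242,763 × g
Target RCF = 0.5 × 242,763 ≈ 121,381.5 × g
Your rotor: r = 233 mm = 23.3 cm
121,381.5 = 11.18 × 23.3 × (N/1000)²
(N/1000)² = 121,381.5 / 260.494 = 465.9666
N = 1000 × √465.9666 ≈ 21,586.3

≈ 21590 RPM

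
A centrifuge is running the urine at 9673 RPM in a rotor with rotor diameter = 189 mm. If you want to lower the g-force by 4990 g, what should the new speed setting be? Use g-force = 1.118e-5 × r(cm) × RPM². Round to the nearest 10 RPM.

r = 189 mm / 2 = 94.5 mm = 9.45 cm
Current RCF = 1.118 × 10⁻⁵ × 9.45 × (9673)² = 1.118 × 10⁻⁵ × 9.45 × 93,566,929 ≈ 9,885.4 × g
Target RCF = 9,885.4 − 4,990 = 4,895.4 × g
N² = 4,895.4 / (10.5651 × 10⁻⁵) = 46,335,577
N ≈ √46,335,577 ≈ 6,807.0

≈ 6810 RPM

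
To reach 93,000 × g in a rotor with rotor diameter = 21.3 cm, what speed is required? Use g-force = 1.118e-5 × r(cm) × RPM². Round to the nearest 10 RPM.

r = 21.3 / 2 = 10.65 cm
RCF = 1.118 × 10⁻⁵ × r × N²
93,000 = 1.118 × 10⁻⁵ × 10.65 × N²
N² = 93,000 / (11.9067 × 10⁻⁵) = 781,072,841
N ≈ √781,072,841 ≈ 27,947.7

≈ 27950 RPM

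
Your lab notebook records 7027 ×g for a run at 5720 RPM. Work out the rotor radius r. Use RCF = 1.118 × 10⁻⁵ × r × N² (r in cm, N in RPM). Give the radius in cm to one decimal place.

19.2 cm

7027 = 1.118 × 10⁻⁵ × r × (5720)²
r = 7027 / (1.118 × 10⁻⁵ × 32,718,400) = 7027 / 365.7917 ≈ 19.210 cm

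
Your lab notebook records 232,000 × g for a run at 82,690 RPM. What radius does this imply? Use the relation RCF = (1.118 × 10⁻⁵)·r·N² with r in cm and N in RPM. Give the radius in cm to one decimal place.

r ≈ 3.0 cm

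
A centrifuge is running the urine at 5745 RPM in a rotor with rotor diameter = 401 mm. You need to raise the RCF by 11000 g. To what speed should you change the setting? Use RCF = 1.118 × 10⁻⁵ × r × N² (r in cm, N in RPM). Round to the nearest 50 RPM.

r = 401 mm / 2 = 200.5 mm = 20.05 cm
Current RCF = 1.118 × 10⁻⁵ × 20.05 × (5745)² = 1.118 × 10⁻⁵ × 20.05 × 33,005,025 ≈ 7,398.4 × g
Target RCF = 7,398.4 + 11,000 = 18,398.4 × g
N² = 18,398.4 / (22.4159 × 10⁻⁵) = 82,077,454
N ≈ √82,077,454 ≈ 9,059.7

≈ 9050 RPM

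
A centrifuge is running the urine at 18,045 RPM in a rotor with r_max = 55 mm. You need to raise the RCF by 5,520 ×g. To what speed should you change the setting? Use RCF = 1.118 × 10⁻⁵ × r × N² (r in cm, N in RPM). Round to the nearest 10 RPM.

r = 55 mm = 5.5 cm
Current RCF = 1.118 × 10⁻⁵ × 5.5 × (18045)² = 1.118 × 10⁻⁵ × 5.5 × 325,622,025 ≈ 20,022.5 × g
Target RCF = 20,022.5 + 5,520 = 25,542.5 × g
N² = 25,542.5 / (6.149 × 10⁻⁵) = 415,392,747
N ≈ √415,392,747 ≈ 20,381.2

N₂ ≈ 20380 RPM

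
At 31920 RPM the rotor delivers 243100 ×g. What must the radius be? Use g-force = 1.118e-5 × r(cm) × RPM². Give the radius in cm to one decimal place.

≈ 21.3 cm

243100 = 1.118 × 10⁻⁵ × r × (31920)²
r = 243100 / (1.118 × 10⁻⁵ × 1,018,886,400) = 243100 / 11391.15 ≈ 21.341 cm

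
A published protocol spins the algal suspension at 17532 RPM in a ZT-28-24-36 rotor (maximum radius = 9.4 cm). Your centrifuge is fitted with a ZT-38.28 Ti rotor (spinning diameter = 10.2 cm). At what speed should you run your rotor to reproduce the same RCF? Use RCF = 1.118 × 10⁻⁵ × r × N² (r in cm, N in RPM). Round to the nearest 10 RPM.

23800 RPM

RCF = 1.118 × 10⁻⁵ × r × N²
RCF_original = 1.118 × 10⁻⁵ × 9.4 × (17532)² = 1.118 × 10⁻⁵ × 9.4 × 307,371,024 ≈ 32,302.2 × g
Your rotor: r = 10.2 / 2 = 5.1 cm
32,302.2 = 1.118 × 10⁻⁵ × 5.1 × N²
N² = 32,302.2 / (5.7018 × 10⁻⁵) = 566,526,360
N ≈ √566,526,360 ≈ 23,801.8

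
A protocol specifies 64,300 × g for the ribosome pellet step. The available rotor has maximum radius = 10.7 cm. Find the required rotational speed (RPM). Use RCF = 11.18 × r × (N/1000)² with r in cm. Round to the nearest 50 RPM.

N ≈ 23200 RPM

64,300 = 11.18 × 10.7 × (N/1000)²
(N/1000)² = 64,300 / 119.626 = 537.5086
N = 1000 × √537.5086 ≈ 23,184.2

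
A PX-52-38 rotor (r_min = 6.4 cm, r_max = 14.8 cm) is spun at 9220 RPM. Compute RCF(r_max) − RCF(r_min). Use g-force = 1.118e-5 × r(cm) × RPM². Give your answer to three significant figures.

≈ 7980 × g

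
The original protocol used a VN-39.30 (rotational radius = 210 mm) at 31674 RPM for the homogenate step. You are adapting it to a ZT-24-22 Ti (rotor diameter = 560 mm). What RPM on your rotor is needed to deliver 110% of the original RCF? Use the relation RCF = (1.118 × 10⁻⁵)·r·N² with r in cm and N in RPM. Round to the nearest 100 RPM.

Original rotor: r = 210 mm = 21.0 cm
RCF_original = 1.118 × 10⁻⁵ × 21 × (31674)² = 1.118 × 10⁻⁵ × 21 × 1,003,242,276 ≈ 235,541.2 × g
Target RCF = 1.1 × 235,541.2 ≈ 259,095.3 × g
Your rotor: r = 560 mm / 2 = 280 mm = 28 cm
259,095.3 = 1.118 × 10⁻⁵ × 28 × N²
N² = 259,095.3 / (31.304 × 10⁻⁵) = 827,674,738
N ≈ √827,674,738 ≈ 28,769.3

≈ 28800 RPM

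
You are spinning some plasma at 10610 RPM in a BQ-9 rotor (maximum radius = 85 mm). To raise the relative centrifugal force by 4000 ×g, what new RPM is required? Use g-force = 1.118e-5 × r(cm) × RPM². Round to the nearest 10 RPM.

12440 RPM

r = 85 mm = 8.5 cm
Current RCF = 1.118 × 10⁻⁵ × 8.5 × (10610)² = 1.118 × 10⁻⁵ × 8.5 × 112,572,100 ≈ 10,697.7 × g
Target RCF = 10,697.7 + 4,000 = 14,697.7 × g
N² = 14,697.7 / (9.503 × 10⁻⁵) = 154,663,790
N ≈ √154,663,790 ≈ 12,436.4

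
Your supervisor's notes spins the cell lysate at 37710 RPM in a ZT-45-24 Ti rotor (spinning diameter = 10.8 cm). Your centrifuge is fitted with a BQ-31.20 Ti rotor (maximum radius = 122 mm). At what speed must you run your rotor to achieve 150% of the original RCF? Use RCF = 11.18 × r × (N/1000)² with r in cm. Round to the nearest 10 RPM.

≈ 30730 RPM

Original rotor: r = 10.8 / 2 = 5.4 cm
RCF = 11.18 × r × (N/1000)²
RCF_original = 11.18 × 5.4 × (37.71)² = 11.18 × 5.4 × 1,422.0441 ≈ 85,851.6 × g
Target RCF = 1.5 × 85,851.6 ≈ 128,777.4 × g
Your rotor: r = 122 mm = 12.2 cm
128,777.4 = 11.18 × 12.2 × (N/1000)²
(N/1000)² = 128,777.4 / 136.396 = 944.1435
N = 1000 × √944.1435 ≈ 30,726.9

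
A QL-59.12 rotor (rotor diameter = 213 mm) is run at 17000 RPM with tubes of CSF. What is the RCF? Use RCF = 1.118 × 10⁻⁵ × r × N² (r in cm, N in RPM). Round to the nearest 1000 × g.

≈ 34000 × g

r = 213 mm / 2 = 106.5 mm = 10.65 cm
RCF = 1.118 × 10⁻⁵ × 10.65 × (17000)² = 1.118 × 10⁻⁵ × 10.65 × 289,000,000 ≈ 34,410.4 × g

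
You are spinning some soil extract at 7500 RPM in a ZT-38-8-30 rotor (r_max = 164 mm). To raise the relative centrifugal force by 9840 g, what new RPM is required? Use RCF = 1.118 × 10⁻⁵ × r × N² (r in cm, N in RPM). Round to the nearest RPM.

r = 164 mm = 16.4 cm
Current RCF = 1.118 × 10⁻⁵ × 16.4 × (7500)² = 1.118 × 10⁻⁵ × 16.4 × 56,250,000 ≈ 10,313.5 × g
Target RCF = 10,313.5 + 9,840 = 20,153.5 × g
N² = 20,153.5 / (18.3352 × 10⁻⁵) = 109,916,990
N ≈ √109,916,990 ≈ 10,484.1

10484 RPM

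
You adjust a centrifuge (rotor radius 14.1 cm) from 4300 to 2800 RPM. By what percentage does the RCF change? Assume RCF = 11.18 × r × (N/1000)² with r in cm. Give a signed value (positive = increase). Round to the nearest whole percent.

-58%

RCF ∝ N², so the ratio is (2800/4300)² = (0.651163)² = 0.4240.
Change = 0.4240 − 1 = -0.5760 → -57.6%.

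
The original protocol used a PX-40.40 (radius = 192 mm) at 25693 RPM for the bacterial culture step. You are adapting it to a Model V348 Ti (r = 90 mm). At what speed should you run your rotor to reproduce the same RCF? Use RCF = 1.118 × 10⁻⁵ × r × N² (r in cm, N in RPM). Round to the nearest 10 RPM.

≈ 37530 RPM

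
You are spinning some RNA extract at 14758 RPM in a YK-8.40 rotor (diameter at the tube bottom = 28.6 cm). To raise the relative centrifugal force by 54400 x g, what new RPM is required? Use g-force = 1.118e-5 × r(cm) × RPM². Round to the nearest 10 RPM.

N₂ ≈ 23620 RPM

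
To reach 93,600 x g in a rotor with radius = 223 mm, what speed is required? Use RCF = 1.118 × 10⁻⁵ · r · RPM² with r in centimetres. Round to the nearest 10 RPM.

≈ 19380 RPM

r = 223 mm = 22.3 cm
RCF = 1.118 × 10⁻⁵ × r × N²
93,600 = 1.118 × 10⁻⁵ × 22.3 × N²
N² = 93,600 / (24.9314 × 10⁻⁵) = 375,430,180
N ≈ √375,430,180 ≈ 19,376.0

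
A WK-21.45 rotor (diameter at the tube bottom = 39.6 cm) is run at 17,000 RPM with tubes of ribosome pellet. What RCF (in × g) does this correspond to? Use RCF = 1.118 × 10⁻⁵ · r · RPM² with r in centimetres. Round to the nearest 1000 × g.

≈ 64000 × g

r = 39.6 / 2 = 19.8 cm
RCF = 1.118 × 10⁻⁵ × 19.8 × (17000)² = 1.118 × 10⁻⁵ × 19.8 × 289,000,000 ≈ 63,974.2 × g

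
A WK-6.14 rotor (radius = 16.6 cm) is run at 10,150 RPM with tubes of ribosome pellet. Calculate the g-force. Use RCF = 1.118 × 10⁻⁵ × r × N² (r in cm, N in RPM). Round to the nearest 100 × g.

19100 ×g

RCF = 1.118 × 10⁻⁵ × r × N²
RCF = 1.118 × 10⁻⁵ × 16.6 × (10150)² = 1.118 × 10⁻⁵ × 16.6 × 103,022,500 ≈ 19,119.7 × g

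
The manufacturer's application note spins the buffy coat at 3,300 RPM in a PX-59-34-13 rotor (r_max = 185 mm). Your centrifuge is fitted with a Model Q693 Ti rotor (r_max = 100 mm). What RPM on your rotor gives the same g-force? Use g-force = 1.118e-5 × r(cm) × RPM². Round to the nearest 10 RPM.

4490 RPM

Original rotor: r = 185 mm = 18.5 cm
RCF_original = 1.118 × 10⁻⁵ × 18.5 × (3300)² = 1.118 × 10⁻⁵ × 18.5 × 10,890,000 ≈ 2,252.4 × g
Your rotor: r = 100 mm = 10.0 cm
2,252.4 = 1.118 × 10⁻⁵ × 10 × N²
N² = 2,252.4 / (11.18 × 10⁻⁵) = 20,146,691
N ≈ √20,146,691 ≈ 4,488.5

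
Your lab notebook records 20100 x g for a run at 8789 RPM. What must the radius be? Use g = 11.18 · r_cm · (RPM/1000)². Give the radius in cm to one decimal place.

RCF = 11.18 × r × (N/1000)²
20100 = 11.18 × r × (8.789)²
r = 20100 / (11.18 × 77.246521) = 20100 / 863.6161 ≈ 23.274 cm

r ≈ 23.3 cm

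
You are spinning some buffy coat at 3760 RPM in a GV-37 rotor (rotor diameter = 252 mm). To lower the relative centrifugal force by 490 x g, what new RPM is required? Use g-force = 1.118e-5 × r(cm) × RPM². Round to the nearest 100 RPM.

≈ 3300 RPM

r = 252 mm / 2 = 126 mm = 12.6 cm
Current RCF = 1.118 × 10⁻⁵ × 12.6 × (3760)² = 1.118 × 10⁻⁵ × 12.6 × 14,137,600 ≈ 1,991.5 × g
Target RCF = 1,991.5 − 490 = 1,501.5 × g
N² = 1,501.5 / (14.0868 × 10⁻⁵) = 10,658,915
N ≈ √10,658,915 ≈ 3,264.8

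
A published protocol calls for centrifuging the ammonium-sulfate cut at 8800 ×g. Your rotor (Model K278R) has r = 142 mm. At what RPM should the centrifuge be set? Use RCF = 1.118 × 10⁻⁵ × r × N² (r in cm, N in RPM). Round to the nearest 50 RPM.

r = 142 mm = 14.2 cm
8,800 = 1.118 × 10⁻⁵ × 14.2 × N²
N² = 8,800 / (15.8756 × 10⁻⁵) = 55,430,976
N ≈ √55,430,976 ≈ 7,445.2

7450 RPM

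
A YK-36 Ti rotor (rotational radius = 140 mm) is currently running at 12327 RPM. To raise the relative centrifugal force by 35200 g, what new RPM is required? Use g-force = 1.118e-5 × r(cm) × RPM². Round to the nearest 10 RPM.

r = 140 mm = 14.0 cm
Current RCF = 1.118 × 10⁻⁵ × 14 × (12327)² = 1.118 × 10⁻⁵ × 14 × 151,954,929 ≈ 23,784 × g
Target RCF = 23,784 + 35,200 = 58,984 × g
N² = 58,984 / (15.652 × 10⁻⁵) = 376,846,409
N ≈ √376,846,409 ≈ 19,412.5

19410 RPM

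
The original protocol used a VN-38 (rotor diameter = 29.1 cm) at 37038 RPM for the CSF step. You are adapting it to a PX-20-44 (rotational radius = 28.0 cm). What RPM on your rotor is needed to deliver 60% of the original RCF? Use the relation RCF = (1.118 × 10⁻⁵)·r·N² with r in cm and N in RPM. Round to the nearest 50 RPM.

≈ 20700 RPM

Original rotor: r = 29.1 / 2 = 14.55 cm
RCF = 1.118 × 10⁻⁵ × r × N²
RCF_original = 1.118 × 10⁻⁵ × 14.55 × (37038)² = 1.118 × 10⁻⁵ × 14.55 × 1,371,813,444 ≈ 223,151.5 × g
Target RCF = 0.6 × 223,151.5 ≈ 133,890.9 × g
133,890.9 = 1.118 × 10⁻⁵ × 28 × N²
N² = 133,890.9 / (31.304 × 10⁻⁵) = 427,711,794
N ≈ √427,711,794 ≈ 20,681.2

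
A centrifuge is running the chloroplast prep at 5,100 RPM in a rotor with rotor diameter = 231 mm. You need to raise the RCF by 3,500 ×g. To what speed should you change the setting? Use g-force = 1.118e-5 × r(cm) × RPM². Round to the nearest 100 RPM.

≈ 7300 RPM

r = 231 mm / 2 = 115.5 mm = 11.55 cm
Current RCF = 1.118 × 10⁻⁵ × 11.55 × (5100)² = 1.118 × 10⁻⁵ × 11.55 × 26,010,000 ≈ 3,358.6 × g
Target RCF = 3,358.6 + 3,500 = 6,858.6 × g
N² = 6,858.6 / (12.9129 × 10⁻⁵) = 53,114,328
N ≈ √53,114,328 ≈ 7,288.0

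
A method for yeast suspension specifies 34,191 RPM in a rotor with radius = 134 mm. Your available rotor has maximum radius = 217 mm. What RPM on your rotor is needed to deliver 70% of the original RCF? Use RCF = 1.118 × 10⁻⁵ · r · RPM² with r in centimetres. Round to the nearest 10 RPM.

22480 RPM

Original rotor: r = 134 mm = 13.4 cm
RCF_original = 1.118 × 10⁻⁵ × 13.4 × (34191)² = 1.118 × 10⁻⁵ × 13.4 × 1,169,024,481 ≈ 175,133.9 × g
Target RCF = 0.7 × 175,133.9 ≈ 122,593.7 × g
Your rotor: r = 217 mm = 21.7 cm
122,593.7 = 1.118 × 10⁻⁵ × 21.7 × N²
N² = 122,593.7 / (24.2606 × 10⁻⁵) = 505,320,149
N ≈ √505,320,149 ≈ 22,479.3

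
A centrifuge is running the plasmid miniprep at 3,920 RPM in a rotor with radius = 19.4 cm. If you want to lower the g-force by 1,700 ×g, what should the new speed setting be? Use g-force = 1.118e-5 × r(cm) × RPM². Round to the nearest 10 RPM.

Current RCF = 1.118 × 10⁻⁵ × 19.4 × (3920)² = 1.118 × 10⁻⁵ × 19.4 × 15,366,400 ≈ 3,332.8 × g
Target RCF = 3,332.8 − 1,700 = 1,632.8 × g
N² = 1,632.8 / (21.6892 × 10⁻⁵) = 7,528,171
N ≈ √7,528,171 ≈ 2,743.8

N₂ ≈ 2740 RPM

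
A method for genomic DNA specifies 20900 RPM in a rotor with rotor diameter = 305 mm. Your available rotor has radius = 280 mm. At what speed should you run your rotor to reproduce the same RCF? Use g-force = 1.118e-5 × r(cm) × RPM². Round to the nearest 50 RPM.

15400 RPM

Original rotor: r = 305 mm / 2 = 152.5 mm = 15.25 cm
RCF = 1.118 × 10⁻⁵ × r × N²
RCF_original = 1.118 × 10⁻⁵ × 15.25 × (20900)² = 1.118 × 10⁻⁵ × 15.25 × 436,810,000 ≈ 74,473.9 × g
Your rotor: r = 280 mm = 28.0 cm
74,473.9 = 1.118 × 10⁻⁵ × 28 × N²
N² = 74,473.9 / (31.304 × 10⁻⁵) = 237,905,380
N ≈ √237,905,380 ≈ 15,424.2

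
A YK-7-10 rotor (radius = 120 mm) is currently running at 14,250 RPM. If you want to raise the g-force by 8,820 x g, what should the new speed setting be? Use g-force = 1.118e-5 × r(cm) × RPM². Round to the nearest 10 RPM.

16400 RPM

r = 120 mm = 12.0 cm
Current RCF = 1.118 × 10⁻⁵ × 12 × (14250)² = 1.118 × 10⁻⁵ × 12 × 203,062,500 ≈ 27,242.9 × g
Target RCF = 27,242.9 + 8,820 = 36,062.9 × g
N² = 36,062.9 / (13.416 × 10⁻⁵) = 268,805,158
N ≈ √268,805,158 ≈ 16,395.3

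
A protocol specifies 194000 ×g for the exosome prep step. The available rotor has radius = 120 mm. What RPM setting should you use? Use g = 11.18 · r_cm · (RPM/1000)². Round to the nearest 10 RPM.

r = 120 mm = 12.0 cm
194,000 = 11.18 × 12 × (N/1000)²
(N/1000)² = 194,000 / 134.16 = 1446.035
N = 1000 × √1446.035 ≈ 38,026.8

N ≈ 38030 RPM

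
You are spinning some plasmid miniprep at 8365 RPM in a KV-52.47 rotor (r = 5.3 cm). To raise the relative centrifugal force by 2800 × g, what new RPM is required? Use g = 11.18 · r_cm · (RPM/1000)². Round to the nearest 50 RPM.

Current RCF = 11.18 × 5.3 × (8.365)² = 11.18 × 5.3 × 69.973225 ≈ 4,146.2 × g
Target RCF = 4,146.2 + 2,800 = 6,946.2 × g
(N/1000)² = 6,946.2 / 59.254 = 117.2275
N = 1000 × √117.2275 ≈ 10,827.2

N₂ ≈ 10850 RPM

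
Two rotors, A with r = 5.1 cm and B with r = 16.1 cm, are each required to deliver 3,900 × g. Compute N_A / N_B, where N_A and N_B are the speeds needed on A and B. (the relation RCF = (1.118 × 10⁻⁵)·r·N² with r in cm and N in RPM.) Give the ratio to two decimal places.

1.78

At fixed RCF, N ∝ 1/√r, so N_A/N_B = √(r_B/r_A) = √(16.1/5.1) = √3.156863 = 1.7768.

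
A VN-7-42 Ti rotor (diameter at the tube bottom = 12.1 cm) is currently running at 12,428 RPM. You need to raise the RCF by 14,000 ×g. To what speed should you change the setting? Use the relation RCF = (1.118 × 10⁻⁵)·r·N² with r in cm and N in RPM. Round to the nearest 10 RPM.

≈ 19010 RPM

r = 12.1 / 2 = 6.05 cm
Current RCF = 1.118 × 10⁻⁵ × 6.05 × (12428)² = 1.118 × 10⁻⁵ × 6.05 × 154,455,184 ≈ 10,447.2 × g
Target RCF = 10,447.2 + 14,000 = 24,447.2 × g
N² = 24,447.2 / (6.7639 × 10⁻⁵) = 361,436,449
N ≈ √361,436,449 ≈ 19,011.5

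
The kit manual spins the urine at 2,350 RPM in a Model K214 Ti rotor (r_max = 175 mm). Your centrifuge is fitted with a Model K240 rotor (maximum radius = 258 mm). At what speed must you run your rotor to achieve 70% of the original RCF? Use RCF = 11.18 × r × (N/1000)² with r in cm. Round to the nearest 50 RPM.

Original rotor: r = 175 mm = 17.5 cm
RCF = 11.18 × r × (N/1000)²
RCF_original = 11.18 × 17.5 × (2.35)² = 11.18 × 17.5 × 5.5225 ≈ 1,080.5 × g
Target RCF = 0.7 × 1,080.5 ≈ 756.3 × g
Your rotor: r = 258 mm = 25.8 cm
756.3 = 11.18 × 25.8 × (N/1000)²
(N/1000)² = 756.3 / 288.444 = 2.621999
N = 1000 × √2.621999 ≈ 1,619.3

≈ 1600 RPM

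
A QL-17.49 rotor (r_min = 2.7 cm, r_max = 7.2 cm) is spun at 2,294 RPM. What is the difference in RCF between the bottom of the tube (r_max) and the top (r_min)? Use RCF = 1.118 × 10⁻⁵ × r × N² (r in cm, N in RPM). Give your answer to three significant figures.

RCF_max = 1.118 × 10⁻⁵ × 7.2 × (2294)² = 1.118 × 10⁻⁵ × 7.2 × 5,262,436 ≈ 423.6 × g
RCF_min = 1.118 × 10⁻⁵ × 2.7 × (2294)² = 1.118 × 10⁻⁵ × 2.7 × 5,262,436 ≈ 158.9 × g
ΔRCF = 423.6 − 158.9 = 264.7

265 x g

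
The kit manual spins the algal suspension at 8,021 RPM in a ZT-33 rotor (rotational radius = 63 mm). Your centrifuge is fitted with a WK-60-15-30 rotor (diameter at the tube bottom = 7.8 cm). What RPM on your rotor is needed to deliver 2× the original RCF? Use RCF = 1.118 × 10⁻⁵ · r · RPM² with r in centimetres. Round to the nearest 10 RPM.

≈ 14420 RPM

Original rotor: r = 63 mm = 6.3 cm
RCF_original = 1.118 × 10⁻⁵ × 6.3 × (8021)² = 1.118 × 10⁻⁵ × 6.3 × 64,336,441 ≈ 4,531.5 × g
Target RCF = 2 × 4,531.5 ≈ 9,063 × g
Your rotor: r = 7.8 / 2 = 3.9 cm
9,063 = 1.118 × 10⁻⁵ × 3.9 × N²
N² = 9,063 / (4.3602 × 10⁻⁵) = 207,857,438
N ≈ √207,857,438 ≈ 14,417.3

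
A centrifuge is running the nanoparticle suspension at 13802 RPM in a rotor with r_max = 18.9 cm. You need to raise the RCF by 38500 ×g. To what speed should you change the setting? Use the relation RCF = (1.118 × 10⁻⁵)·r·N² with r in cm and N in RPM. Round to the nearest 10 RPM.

Current RCF = 1.118 × 10⁻⁵ × 18.9 × (13802)² = 1.118 × 10⁻⁵ × 18.9 × 190,495,204 ≈ 40,252 × g
Target RCF = 40,252 + 38,500 = 78,752 × g
N² = 78,752 / (21.1302 × 10⁻⁵) = 372,698,791
N ≈ √372,698,791 ≈ 19,305.4

N₂ ≈ 19310 RPM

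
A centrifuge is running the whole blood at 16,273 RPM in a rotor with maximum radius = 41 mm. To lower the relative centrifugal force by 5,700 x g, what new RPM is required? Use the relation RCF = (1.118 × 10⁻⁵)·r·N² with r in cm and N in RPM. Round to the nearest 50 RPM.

r = 41 mm = 4.1 cm
Current RCF = 1.118 × 10⁻⁵ × 4.1 × (16273)² = 1.118 × 10⁻⁵ × 4.1 × 264,810,529 ≈ 12,138.4 × g
Target RCF = 12,138.4 − 5,700 = 6,438.4 × g
N² = 6,438.4 / (4.5838 × 10⁻⁵) = 140,459,880
N ≈ √140,459,880 ≈ 11,851.6

11850 RPM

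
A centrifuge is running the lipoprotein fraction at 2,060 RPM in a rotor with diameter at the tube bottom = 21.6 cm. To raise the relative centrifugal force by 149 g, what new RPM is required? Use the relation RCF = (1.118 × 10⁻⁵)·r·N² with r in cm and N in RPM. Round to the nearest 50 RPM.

N₂ ≈ 2350 RPM

r = 21.6 / 2 = 10.8 cm
Current RCF = 1.118 × 10⁻⁵ × 10.8 × (2060)² = 1.118 × 10⁻⁵ × 10.8 × 4,243,600 ≈ 512.4 × g
Target RCF = 512.4 + 149 = 661.4 × g
N² = 661.4 / (12.0744 × 10⁻⁵) = 5,477,705
N ≈ √5,477,705 ≈ 2,340.4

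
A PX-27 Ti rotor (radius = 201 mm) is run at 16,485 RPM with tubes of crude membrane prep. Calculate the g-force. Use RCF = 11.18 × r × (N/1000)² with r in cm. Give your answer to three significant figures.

r = 201 mm = 20.1 cm
RCF = 11.18 × r × (N/1000)²
RCF = 11.18 × 20.1 × (16.485)² = 11.18 × 20.1 × 271.755225 ≈ 61,068.3 × g

≈ 61100 g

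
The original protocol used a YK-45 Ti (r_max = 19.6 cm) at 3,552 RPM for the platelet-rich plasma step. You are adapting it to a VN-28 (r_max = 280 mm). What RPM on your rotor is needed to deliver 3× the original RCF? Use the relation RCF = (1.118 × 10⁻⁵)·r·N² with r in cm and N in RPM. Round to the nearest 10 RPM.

5150 RPM

RCF_original = 1.118 × 10⁻⁵ × 19.6 × (3552)² = 1.118 × 10⁻⁵ × 19.6 × 12,616,704 ≈ 2,764.7 × g
Target RCF = 3 × 2,764.7 ≈ 8,294.1 × g
Your rotor: r = 280 mm = 28.0 cm
8,294.1 = 1.118 × 10⁻⁵ × 28 × N²
N² = 8,294.1 / (31.304 × 10⁻⁵) = 26,495,336
N ≈ √26,495,336 ≈ 5,147.4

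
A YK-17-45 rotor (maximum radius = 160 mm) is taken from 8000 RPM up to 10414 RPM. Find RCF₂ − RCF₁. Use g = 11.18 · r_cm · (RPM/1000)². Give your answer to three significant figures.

r = 160 mm = 16.0 cm
RCF₁ = 11.18 × 16 × (8)² = 11.18 × 16 × 64 ≈ 11,448.3 × g
RCF₂ = 11.18 × 16 × (10.414)² = 11.18 × 16 × 108.451396 ≈ 19,399.8 × g
Increase = 19,399.8 − 11,448.3 = 7,951.5

≈ 7950 × g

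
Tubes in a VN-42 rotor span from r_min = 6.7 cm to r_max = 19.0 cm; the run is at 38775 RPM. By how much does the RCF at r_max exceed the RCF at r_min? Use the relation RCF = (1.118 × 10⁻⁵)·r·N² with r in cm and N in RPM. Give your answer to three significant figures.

ΔRCF = 1.118 × 10⁻⁵ × (r_max − r_min) × N² = 1.118 × 10⁻⁵ × 12.3 × 1,503,500,625 ≈ 206,752.4

ΔRCF ≈ 207000 g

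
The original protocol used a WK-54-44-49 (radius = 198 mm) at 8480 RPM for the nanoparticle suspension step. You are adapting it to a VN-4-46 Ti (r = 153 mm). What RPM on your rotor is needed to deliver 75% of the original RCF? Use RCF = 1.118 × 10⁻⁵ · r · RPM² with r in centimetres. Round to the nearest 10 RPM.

Original rotor: r = 198 mm = 19.8 cm
RCF_original = 1.118 × 10⁻⁵ × 19.8 × (8480)² = 1.118 × 10⁻⁵ × 19.8 × 71,910,400 ≈ 15,918.4 × g
Target RCF = 0.75 × 15,918.4 ≈ 11,938.8 × g
Your rotor: r = 153 mm = 15.3 cm
11,938.8 = 1.118 × 10⁻⁵ × 15.3 × N²
N² = 11,938.8 / (17.1054 × 10⁻⁵) = 69,795,503
N ≈ √69,795,503 ≈ 8,354.4

8350 RPM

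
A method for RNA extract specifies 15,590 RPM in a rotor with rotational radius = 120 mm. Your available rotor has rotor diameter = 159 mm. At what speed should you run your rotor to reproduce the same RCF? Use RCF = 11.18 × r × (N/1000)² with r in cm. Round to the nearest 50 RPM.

Original rotor: r = 120 mm = 12.0 cm
RCF = 11.18 × r × (N/1000)²
RCF_original = 11.18 × 12 × (15.59)² = 11.18 × 12 × 243.0481 ≈ 32,607.3 × g
Your rotor: r = 159 mm / 2 = 79.5 mm = 7.95 cm
32,607.3 = 11.18 × 7.95 × (N/1000)²
(N/1000)² = 32,607.3 / 88.881 = 366.8647
N = 1000 × √366.8647 ≈ 19,153.7

≈ 19150 RPM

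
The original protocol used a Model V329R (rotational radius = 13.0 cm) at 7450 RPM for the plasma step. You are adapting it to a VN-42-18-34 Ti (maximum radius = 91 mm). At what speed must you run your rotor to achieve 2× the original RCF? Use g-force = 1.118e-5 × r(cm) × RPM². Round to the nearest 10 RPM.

12590 RPM

RCF_original = 1.118 × 10⁻⁵ × 13 × (7450)² = 1.118 × 10⁻⁵ × 13 × 55,502,500 ≈ 8,066.7 × g
Target RCF = 2 × 8,066.7 ≈ 16,133.4 × g
Your rotor: r = 91 mm = 9.1 cm
16,133.4 = 1.118 × 10⁻⁵ × 9.1 × N²
N² = 16,133.4 / (10.1738 × 10⁻⁵) = 158,577,916
N ≈ √158,577,916 ≈ 12,592.8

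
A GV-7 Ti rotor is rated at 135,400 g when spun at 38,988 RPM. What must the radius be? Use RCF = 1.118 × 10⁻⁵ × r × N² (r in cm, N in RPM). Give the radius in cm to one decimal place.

r ≈ 8.0 cm

RCF = 1.118 × 10⁻⁵ × r × N²
135400 = 1.118 × 10⁻⁵ × r × (38988)²
r = 135400 / (1.118 × 10⁻⁵ × 1,520,064,144) = 135400 / 16994.32 ≈ 7.967 cm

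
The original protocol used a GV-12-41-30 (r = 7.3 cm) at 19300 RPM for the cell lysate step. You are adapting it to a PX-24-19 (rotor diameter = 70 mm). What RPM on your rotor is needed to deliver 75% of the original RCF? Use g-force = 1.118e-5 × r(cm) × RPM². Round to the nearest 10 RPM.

≈ 24140 RPM

RCF_original = 1.118 × 10⁻⁵ × 7.3 × (19300)² = 1.118 × 10⁻⁵ × 7.3 × 372,490,000 ≈ 30,400.4 × g
Target RCF = 0.75 × 30,400.4 ≈ 22,800.3 × g
Your rotor: r = 70 mm / 2 = 35 mm = 3.5 cm
22,800.3 = 1.118 × 10⁻⁵ × 3.5 × N²
N² = 22,800.3 / (3.913 × 10⁻⁵) = 582,680,808
N ≈ √582,680,808 ≈ 24,138.8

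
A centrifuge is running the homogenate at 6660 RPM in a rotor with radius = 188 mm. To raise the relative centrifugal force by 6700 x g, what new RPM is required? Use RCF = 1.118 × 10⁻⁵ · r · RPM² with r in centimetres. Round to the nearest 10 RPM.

8730 RPM

r = 188 mm = 18.8 cm
Current RCF = 1.118 × 10⁻⁵ × 18.8 × (6660)² = 1.118 × 10⁻⁵ × 18.8 × 44,355,600 ≈ 9,322.8 × g
Target RCF = 9,322.8 + 6,700 = 16,022.8 × g
N² = 16,022.8 / (21.0184 × 10⁻⁵) = 76,232,254
N ≈ √76,232,254 ≈ 8,731.1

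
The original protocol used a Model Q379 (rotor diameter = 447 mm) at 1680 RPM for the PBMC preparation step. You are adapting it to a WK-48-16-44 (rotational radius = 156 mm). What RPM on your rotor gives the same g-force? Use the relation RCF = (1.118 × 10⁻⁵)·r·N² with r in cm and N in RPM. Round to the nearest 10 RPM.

Original rotor: r = 447 mm / 2 = 223.5 mm = 22.35 cm
RCF_original = 1.118 × 10⁻⁵ × 22.35 × (1680)² = 1.118 × 10⁻⁵ × 22.35 × 2,822,400 ≈ 705.2 × g
Your rotor: r = 156 mm = 15.6 cm
705.2 = 1.118 × 10⁻⁵ × 15.6 × N²
N² = 705.2 / (17.4408 × 10⁻⁵) = 4,043,393
N ≈ √4,043,393 ≈ 2,010.8

≈ 2010 RPM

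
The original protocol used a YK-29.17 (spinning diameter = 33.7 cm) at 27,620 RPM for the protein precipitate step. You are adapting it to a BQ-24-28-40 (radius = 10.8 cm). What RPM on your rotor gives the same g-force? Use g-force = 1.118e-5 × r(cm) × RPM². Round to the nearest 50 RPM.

≈ 34500 RPM

Original rotor: r = 33.7 / 2 = 16.85 cm
RCF_original = 1.118 × 10⁻⁵ × 16.85 × (27620)² = 1.118 × 10⁻⁵ × 16.85 × 762,864,400 ≈ 143,710.7 × g
143,710.7 = 1.118 × 10⁻⁵ × 10.8 × N²
N² = 143,710.7 / (12.0744 × 10⁻⁵) = 1,190,209,866
N ≈ √1,190,209,866 ≈ 34,499.4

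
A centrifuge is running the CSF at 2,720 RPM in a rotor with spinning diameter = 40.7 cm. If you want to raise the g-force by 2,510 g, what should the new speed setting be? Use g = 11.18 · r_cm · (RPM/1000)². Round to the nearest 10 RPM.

≈ 4290 RPM

r = 40.7 / 2 = 20.35 cm
Current RCF = 11.18 × 20.35 × (2.72)² = 11.18 × 20.35 × 7.3984 ≈ 1,683.2 × g
Target RCF = 1,683.2 + 2,510 = 4,193.2 × g
(N/1000)² = 4,193.2 / 227.513 = 18.4306
N = 1000 × √18.4306 ≈ 4,293.1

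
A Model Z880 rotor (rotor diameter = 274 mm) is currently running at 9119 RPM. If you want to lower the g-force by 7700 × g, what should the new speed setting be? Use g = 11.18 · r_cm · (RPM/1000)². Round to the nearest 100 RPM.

r = 274 mm / 2 = 137 mm = 13.7 cm
Current RCF = 11.18 × 13.7 × (9.119)² = 11.18 × 13.7 × 83.156161 ≈ 12,736.7 × g
Target RCF = 12,736.7 − 7,700 = 5,036.7 × g
(N/1000)² = 5,036.7 / 153.166 = 32.88393
N = 1000 × √32.88393 ≈ 5,734.5

5700 RPM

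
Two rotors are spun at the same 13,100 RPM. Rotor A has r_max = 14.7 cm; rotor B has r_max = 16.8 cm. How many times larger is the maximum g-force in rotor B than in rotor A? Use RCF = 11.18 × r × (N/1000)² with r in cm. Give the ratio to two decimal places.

At fixed N, RCF ∝ r, so RCF_B/RCF_A = r_B/r_A = 16.8 / 14.7 = 1.1429.

1.14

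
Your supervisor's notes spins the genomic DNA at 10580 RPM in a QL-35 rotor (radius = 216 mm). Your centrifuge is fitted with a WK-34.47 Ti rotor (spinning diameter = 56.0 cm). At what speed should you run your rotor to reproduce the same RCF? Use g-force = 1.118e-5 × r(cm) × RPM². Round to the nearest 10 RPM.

≈ 9290 RPM

Original rotor: r = 216 mm = 21.6 cm
RCF_original = 1.118 × 10⁻⁵ × 21.6 × (10580)² = 1.118 × 10⁻⁵ × 21.6 × 111,936,400 ≈ 27,031.3 × g
Your rotor: r = 56.0 / 2 = 28 cm
27,031.3 = 1.118 × 10⁻⁵ × 28 × N²
N² = 27,031.3 / (31.304 × 10⁻⁵) = 86,350,946
N ≈ √86,350,946 ≈ 9,292.5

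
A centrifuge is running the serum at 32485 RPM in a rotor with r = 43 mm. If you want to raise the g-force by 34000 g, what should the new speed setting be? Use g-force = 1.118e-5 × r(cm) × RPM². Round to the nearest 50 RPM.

r = 43 mm = 4.3 cm
Current RCF = 1.118 × 10⁻⁵ × 4.3 × (32485)² = 1.118 × 10⁻⁵ × 4.3 × 1,055,275,225 ≈ 50,731.3 × g
Target RCF = 50,731.3 + 34,000 = 84,731.3 × g
N² = 84,731.3 / (4.8074 × 10⁻⁵) = 1,762,518,201
N ≈ √1,762,518,201 ≈ 41,982.4

≈ 42000 RPM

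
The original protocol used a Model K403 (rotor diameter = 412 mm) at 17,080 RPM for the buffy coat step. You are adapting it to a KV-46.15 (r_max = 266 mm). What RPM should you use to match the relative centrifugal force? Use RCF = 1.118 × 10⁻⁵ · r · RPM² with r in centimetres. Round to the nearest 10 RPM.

15030 RPM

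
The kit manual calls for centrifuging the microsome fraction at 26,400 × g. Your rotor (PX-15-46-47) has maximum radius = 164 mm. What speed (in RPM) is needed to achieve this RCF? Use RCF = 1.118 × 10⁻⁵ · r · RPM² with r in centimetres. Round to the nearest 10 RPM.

r = 164 mm = 16.4 cm
26,400 = 1.118 × 10⁻⁵ × 16.4 × N²
N² = 26,400 / (18.3352 × 10⁻⁵) = 143,985,340
N ≈ √143,985,340 ≈ 11,999.4

12000 RPM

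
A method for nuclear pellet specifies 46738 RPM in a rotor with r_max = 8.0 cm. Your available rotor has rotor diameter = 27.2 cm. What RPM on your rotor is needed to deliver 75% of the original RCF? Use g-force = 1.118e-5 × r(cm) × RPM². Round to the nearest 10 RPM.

31040 RPM

RCF = 1.118 × 10⁻⁵ × r × N²
RCF_original = 1.118 × 10⁻⁵ × 8 × (46738)² = 1.118 × 10⁻⁵ × 8 × 2,184,440,644 ≈ 195,376.4 × g
Target RCF = 0.75 × 195,376.4 ≈ 146,532.3 × g
Your rotor: r = 27.2 / 2 = 13.6 cm
146,532.3 = 1.118 × 10⁻⁵ × 13.6 × N²
N² = 146,532.3 / (15.2048 × 10⁻⁵) = 963,723,956
N ≈ √963,723,956 ≈ 31,043.9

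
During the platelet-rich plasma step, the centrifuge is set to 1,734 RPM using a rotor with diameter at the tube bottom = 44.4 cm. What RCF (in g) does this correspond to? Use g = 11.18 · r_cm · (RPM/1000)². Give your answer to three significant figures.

r = 44.4 / 2 = 22.2 cm
RCF = 11.18 × r × (N/1000)²
RCF = 11.18 × 22.2 × (1.734)² = 11.18 × 22.2 × 3.006756 ≈ 746.3 × g

≈ 746 g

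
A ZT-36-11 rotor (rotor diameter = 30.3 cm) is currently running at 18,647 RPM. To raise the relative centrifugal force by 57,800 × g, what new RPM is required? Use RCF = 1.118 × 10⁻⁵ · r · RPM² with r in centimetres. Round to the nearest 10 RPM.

r = 30.3 / 2 = 15.15 cm
Current RCF = 1.118 × 10⁻⁵ × 15.15 × (18647)² = 1.118 × 10⁻⁵ × 15.15 × 347,710,609 ≈ 58,894.2 × g
Target RCF = 58,894.2 + 57,800 = 116,694.2 × g
N² = 116,694.2 / (16.9377 × 10⁻⁵) = 688,961,311
N ≈ √688,961,311 ≈ 26,248.1

N₂ ≈ 26250 RPM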